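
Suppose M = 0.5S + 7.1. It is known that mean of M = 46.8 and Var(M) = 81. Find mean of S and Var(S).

mean of S = 79.4, Var(S) = 324

From M = 0.5S + 7.1: mean of M = a·mean of S + b, so mean of S = (mean of M − b)/a = (46.8 − 7.1)/0.5 = 79.4.
Var(M) = a²·Var(S), so Var(S) = 81/0.5² = 324.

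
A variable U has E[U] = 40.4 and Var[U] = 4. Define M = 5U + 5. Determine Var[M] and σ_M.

M = 5U + 5 is linear with a = 5, b = 5.
Var[M] = a²·Var[U] = 5²·4 = 100 (the additive constant 5 does not affect variance).
σ_U = √4 = 2.
σ_M = |a|·σ_U = |5|·2 = 10.

Var[M] = 100, σ_M = 10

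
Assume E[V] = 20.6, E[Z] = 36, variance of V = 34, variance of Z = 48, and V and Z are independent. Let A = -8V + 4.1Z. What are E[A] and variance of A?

E[A] = (-8)·E[V] + 4.1·E[Z] = (-8)·20.6 + 4.1·36 = -17.2.
variance of A = a²·variance of V + b²·variance of Z + 2ab·Cov(V, Z) with a = -8, b = 4.1.
Independence gives Cov(V, Z) = 0.
= (-8)²·34 + 4.1²·48 + 2·(-8)·4.1·0
= 2176 + 806.88 + 0 = 2982.88.

E[A] = -17.2, variance of A = 2982.88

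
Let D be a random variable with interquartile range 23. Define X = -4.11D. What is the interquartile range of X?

Under X = aD + b, IQR(X) = |a|·IQR(D) = |-4.11|·23 = 94.53 (shifts cancel; spread scales by |a|).

IQR(X) = 94.53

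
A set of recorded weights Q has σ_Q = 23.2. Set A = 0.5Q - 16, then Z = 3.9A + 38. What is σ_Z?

σ_A = |0.5|·23.2 = 11.6.
σ_Z = |3.9|·11.6 = 45.24.

σ_Z = 45.24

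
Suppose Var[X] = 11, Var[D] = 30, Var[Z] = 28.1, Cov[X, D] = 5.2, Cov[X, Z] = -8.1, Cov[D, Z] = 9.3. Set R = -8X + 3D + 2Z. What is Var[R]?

Var[R] = a²·Var[X] + b²·Var[D] + c²·Var[Z] + 2ab·Cov[X, D] + 2ac·Cov[X, Z] + 2bc·Cov[D, Z], with a = -8, b = 3, c = 2.
= 704 + 270 + 112.4 + (-249.6) + 259.2 + 111.6
= 1207.6.

Var[R] = 1207.6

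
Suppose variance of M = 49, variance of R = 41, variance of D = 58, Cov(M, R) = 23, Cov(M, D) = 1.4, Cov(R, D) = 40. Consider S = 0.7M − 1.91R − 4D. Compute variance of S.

variance of S = 1643.4401

variance of S = a²·variance of M + b²·variance of R + c²·variance of D + 2ab·Cov(M, R) + 2ac·Cov(M, D) + 2bc·Cov(R, D), with a = 0.7, b = -1.91, c = -4.
= 24.01 + 149.5721 + 928 + (-61.502) + (-7.84) + 611.2
= 1643.4401.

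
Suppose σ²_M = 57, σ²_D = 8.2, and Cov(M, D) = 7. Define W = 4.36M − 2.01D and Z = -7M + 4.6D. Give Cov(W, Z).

By bilinearity, Cov(W, Z) = ac·σ²_M + bd·σ²_D + (ad+bc)·Cov(M, D), with a=4.36, b=-2.01, c=-7, d=4.6.
ac·σ²_M = 4.36·(-7)·57 = -1739.64
bd·σ²_D = (-2.01)·4.6·8.2 = -75.8172
(ad+bc)·Cov(M, D) = (34.126)·7 = 238.882
Cov(W, Z) = -1739.64 + (-75.8172) + 238.882 = -1576.5752.

Cov(W, Z) = -1576.5752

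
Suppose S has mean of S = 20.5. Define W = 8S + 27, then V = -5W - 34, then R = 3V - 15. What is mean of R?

mean of W = 8·20.5 + 27 = 191.
mean of V = (-5)·191 + (-34) = -989.
mean of R = 3·(-989) + (-15) = -2982.

mean of R = -2982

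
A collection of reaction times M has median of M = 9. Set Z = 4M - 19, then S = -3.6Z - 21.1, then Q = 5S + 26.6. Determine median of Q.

median of Q = -384.9

median of Z = 4·9 + (-19) = 17.
median of S = (-3.6)·17 + (-21.1) = -82.3.
median of Q = 5·(-82.3) + 26.6 = -384.9.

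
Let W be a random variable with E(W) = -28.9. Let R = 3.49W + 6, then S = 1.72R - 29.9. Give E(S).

E(R) = 3.49·(-28.9) + 6 = -94.861.
E(S) = 1.72·(-94.861) + (-29.9) = -193.06092.

E(S) = -193.06092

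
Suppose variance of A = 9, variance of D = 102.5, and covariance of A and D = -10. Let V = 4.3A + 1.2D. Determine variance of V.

variance of V = 210.81

variance of V = a²·variance of A + b²·variance of D + 2ab·covariance of A and D with a = 4.3, b = 1.2.
= 4.3²·9 + 1.2²·102.5 + 2·4.3·1.2·(-10)
= 166.41 + 147.6 + (-103.2) = 210.81.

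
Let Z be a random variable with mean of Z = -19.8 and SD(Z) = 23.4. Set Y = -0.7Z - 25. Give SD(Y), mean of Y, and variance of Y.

SD(Y) = 16.38, mean of Y = -11.14, variance of Y = 268.3044

Y = -0.7Z - 25 is linear with a = -0.7, b = -25.
SD(Y) = |a|·SD(Z) = |-0.7|·23.4 = 16.38.
mean of Y = a·mean of Z + b = (-0.7)·(-19.8) + (-25) = -11.14.
variance of Z = 23.4² = 547.56.
variance of Y = a²·variance of Z = (-0.7)²·547.56 = 268.3044 (the additive constant -25 does not affect variance).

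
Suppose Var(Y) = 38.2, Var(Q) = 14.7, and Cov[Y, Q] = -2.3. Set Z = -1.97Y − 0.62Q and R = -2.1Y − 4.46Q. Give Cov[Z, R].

By bilinearity, Cov[Z, R] = ac·Var(Y) + bd·Var(Q) + (ad+bc)·Cov[Y, Q], with a=-1.97, b=-0.62, c=-2.1, d=-4.46.
ac·Var(Y) = (-1.97)·(-2.1)·38.2 = 158.0334
bd·Var(Q) = (-0.62)·(-4.46)·14.7 = 40.64844
(ad+bc)·Cov[Y, Q] = (10.0882)·(-2.3) = -23.20286
Cov[Z, R] = 158.0334 + 40.64844 + (-23.20286) = 175.47898.

Cov[Z, R] = 175.47898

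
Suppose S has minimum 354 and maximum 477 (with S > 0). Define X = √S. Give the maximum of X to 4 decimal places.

√S is increasing on this domain, so max(X) comes from max(S) = 477: max(X) = √(477) ≈ 21.8403.

max(X) = 21.8403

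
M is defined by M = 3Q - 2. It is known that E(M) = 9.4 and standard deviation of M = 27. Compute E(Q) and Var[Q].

From M = 3Q - 2: E(M) = a·E(Q) + b, so E(Q) = (E(M) − b)/a = (9.4 − (-2))/3 = 3.8.
Var[M] = 27² = 729.
Var[M] = a²·Var[Q], so Var[Q] = 729/3² = 81.

E(Q) = 3.8, Var[Q] = 81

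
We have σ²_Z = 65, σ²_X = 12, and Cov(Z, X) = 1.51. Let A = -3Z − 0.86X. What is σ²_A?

σ²_A = a²·σ²_Z + b²·σ²_X + 2ab·Cov(Z, X) with a = -3, b = -0.86.
= (-3)²·65 + (-0.86)²·12 + 2·(-3)·(-0.86)·1.51
= 585 + 8.8752 + 7.7916 = 601.6668.

σ²_A = 601.6668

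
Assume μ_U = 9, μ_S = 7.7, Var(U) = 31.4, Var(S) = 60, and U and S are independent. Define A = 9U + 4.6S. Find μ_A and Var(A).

μ_A = 9·μ_U + 4.6·μ_S = 9·9 + 4.6·7.7 = 116.42.
Var(A) = a²·Var(U) + b²·Var(S) + 2ab·covariance of U and S with a = 9, b = 4.6.
Independence gives covariance of U and S = 0.
= 9²·31.4 + 4.6²·60 + 2·9·4.6·0
= 2543.4 + 1269.6 + 0 = 3813.

μ_A = 116.42, Var(A) = 3813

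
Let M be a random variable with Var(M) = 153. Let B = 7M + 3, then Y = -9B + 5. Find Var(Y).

Var(B) = 7²·153 = 7497.
Var(Y) = (-9)²·7497 = 607257.

Var(Y) = 607257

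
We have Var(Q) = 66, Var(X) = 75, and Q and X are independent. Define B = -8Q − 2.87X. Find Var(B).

Var(B) = a²·Var(Q) + b²·Var(X) + 2ab·Cov(Q, X) with a = -8, b = -2.87.
Independence gives Cov(Q, X) = 0.
= (-8)²·66 + (-2.87)²·75 + 2·(-8)·(-2.87)·0
= 4224 + 617.7675 + 0 = 4841.7675.

Var(B) = 4841.7675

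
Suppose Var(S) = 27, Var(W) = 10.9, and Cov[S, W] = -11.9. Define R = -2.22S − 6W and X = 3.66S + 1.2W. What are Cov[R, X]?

By bilinearity, Cov[R, X] = ac·Var(S) + bd·Var(W) + (ad+bc)·Cov[S, W], with a=-2.22, b=-6, c=3.66, d=1.2.
ac·Var(S) = (-2.22)·3.66·27 = -219.3804
bd·Var(W) = (-6)·1.2·10.9 = -78.48
(ad+bc)·Cov[S, W] = (-24.624)·(-11.9) = 293.0256
Cov[R, X] = -219.3804 + (-78.48) + 293.0256 = -4.8348.

Cov[R, X] = -4.8348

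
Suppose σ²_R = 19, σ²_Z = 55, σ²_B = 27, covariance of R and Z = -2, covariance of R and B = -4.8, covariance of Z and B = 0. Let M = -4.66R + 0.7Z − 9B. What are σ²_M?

σ²_M = 2236.9704

σ²_M = a²·σ²_R + b²·σ²_Z + c²·σ²_B + 2ab·covariance of R and Z + 2ac·covariance of R and B + 2bc·covariance of Z and B, with a = -4.66, b = 0.7, c = -9.
= 412.5964 + 26.95 + 2187 + 13.048 + (-402.624) + 0
= 2236.9704.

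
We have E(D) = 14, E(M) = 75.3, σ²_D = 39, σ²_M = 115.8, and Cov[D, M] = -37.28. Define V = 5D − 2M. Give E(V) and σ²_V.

E(V) = -80.6, σ²_V = 2183.8

E(V) = 5·E(D) + (-2)·E(M) = 5·14 + (-2)·75.3 = -80.6.
σ²_V = a²·σ²_D + b²·σ²_M + 2ab·Cov[D, M] with a = 5, b = -2.
= 5²·39 + (-2)²·115.8 + 2·5·(-2)·(-37.28)
= 975 + 463.2 + 745.6 = 2183.8.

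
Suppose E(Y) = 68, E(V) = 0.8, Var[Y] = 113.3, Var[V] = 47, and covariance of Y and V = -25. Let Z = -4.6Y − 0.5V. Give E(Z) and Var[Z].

E(Z) = -313.2, Var[Z] = 2294.178

E(Z) = (-4.6)·E(Y) + (-0.5)·E(V) = (-4.6)·68 + (-0.5)·0.8 = -313.2.
Var[Z] = a²·Var[Y] + b²·Var[V] + 2ab·covariance of Y and V with a = -4.6, b = -0.5.
= (-4.6)²·113.3 + (-0.5)²·47 + 2·(-4.6)·(-0.5)·(-25)
= 2397.428 + 11.75 + (-115) = 2294.178.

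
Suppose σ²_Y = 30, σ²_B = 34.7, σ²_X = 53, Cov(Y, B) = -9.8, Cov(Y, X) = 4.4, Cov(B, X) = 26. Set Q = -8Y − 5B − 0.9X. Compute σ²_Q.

σ²_Q = a²·σ²_Y + b²·σ²_B + c²·σ²_X + 2ab·Cov(Y, B) + 2ac·Cov(Y, X) + 2bc·Cov(B, X), with a = -8, b = -5, c = -0.9.
= 1920 + 867.5 + 42.93 + (-784) + 63.36 + 234
= 2343.79.

σ²_Q = 2343.79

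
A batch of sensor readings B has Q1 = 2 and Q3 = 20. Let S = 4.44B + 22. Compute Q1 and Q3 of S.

a = 4.44 > 0: Q1(S) = a·Q1(B)+b = 30.88, Q3(S) = a·Q3(B)+b = 110.8.

Q1(S) = 30.88, Q3(S) = 110.8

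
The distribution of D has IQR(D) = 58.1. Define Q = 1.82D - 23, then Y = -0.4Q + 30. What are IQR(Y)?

IQR(Q) = |1.82|·58.1 = 105.742.
IQR(Y) = |-0.4|·105.742 = 42.2968.

IQR(Y) = 42.2968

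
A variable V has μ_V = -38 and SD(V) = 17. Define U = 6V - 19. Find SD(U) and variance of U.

U = 6V - 19 is linear with a = 6, b = -19.
SD(U) = |a|·SD(V) = |6|·17 = 102.
variance of V = 17² = 289.
variance of U = a²·variance of V = 6²·289 = 10404 (the additive constant -19 does not affect variance).

SD(U) = 102, variance of U = 10404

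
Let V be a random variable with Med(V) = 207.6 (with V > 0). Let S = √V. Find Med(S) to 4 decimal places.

√V is monotone on this domain, so Med(S) = √(207.6) ≈ 14.4083.

Med(S) = 14.4083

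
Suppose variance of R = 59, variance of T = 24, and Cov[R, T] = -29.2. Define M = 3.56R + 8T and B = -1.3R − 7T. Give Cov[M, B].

By bilinearity, Cov[M, B] = ac·variance of R + bd·variance of T + (ad+bc)·Cov[R, T], with a=3.56, b=8, c=-1.3, d=-7.
ac·variance of R = 3.56·(-1.3)·59 = -273.052
bd·variance of T = 8·(-7)·24 = -1344
(ad+bc)·Cov[R, T] = (-35.32)·(-29.2) = 1031.344
Cov[M, B] = -273.052 + (-1344) + 1031.344 = -585.708.

Cov[M, B] = -585.708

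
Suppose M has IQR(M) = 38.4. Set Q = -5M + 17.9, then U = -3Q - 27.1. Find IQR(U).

IQR(U) = 576

IQR(Q) = |-5|·38.4 = 192.
IQR(U) = |-3|·192 = 576.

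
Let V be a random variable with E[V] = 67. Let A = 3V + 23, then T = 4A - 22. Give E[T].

E[T] = 874

E[A] = 3·67 + 23 = 224.
E[T] = 4·224 + (-22) = 874.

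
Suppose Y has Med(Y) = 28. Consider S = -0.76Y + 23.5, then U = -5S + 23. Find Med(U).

Med(S) = (-0.76)·28 + 23.5 = 2.22.
Med(U) = (-5)·2.22 + 23 = 11.9.

Med(U) = 11.9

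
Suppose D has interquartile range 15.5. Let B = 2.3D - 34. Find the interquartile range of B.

IQR(B) = 35.65

Under B = aD + b, IQR(B) = |a|·IQR(D) = |2.3|·15.5 = 35.65 (shifts cancel; spread scales by |a|).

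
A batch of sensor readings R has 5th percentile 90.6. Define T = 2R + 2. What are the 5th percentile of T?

5th percentile of T = 183.2

Since a = 2 > 0 the transformation is increasing, so the 5th percentile of T = a·(P_{5} of R) + b = 2·90.6 + 2 = 183.2.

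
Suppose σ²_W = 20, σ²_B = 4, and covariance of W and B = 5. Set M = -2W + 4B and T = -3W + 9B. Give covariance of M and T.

By bilinearity, covariance of M and T = ac·σ²_W + bd·σ²_B + (ad+bc)·covariance of W and B, with a=-2, b=4, c=-3, d=9.
ac·σ²_W = (-2)·(-3)·20 = 120
bd·σ²_B = 4·9·4 = 144
(ad+bc)·covariance of W and B = (-30)·5 = -150
covariance of M and T = 120 + 144 + (-150) = 114.

covariance of M and T = 114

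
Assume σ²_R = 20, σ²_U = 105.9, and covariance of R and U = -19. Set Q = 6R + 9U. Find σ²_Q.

σ²_Q = 7245.9

σ²_Q = a²·σ²_R + b²·σ²_U + 2ab·covariance of R and U with a = 6, b = 9.
= 6²·20 + 9²·105.9 + 2·6·9·(-19)
= 720 + 8577.9 + (-2052) = 7245.9.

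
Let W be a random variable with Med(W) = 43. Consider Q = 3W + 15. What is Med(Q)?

Med(Q) = 144

A linear map preserves order up to sign, so Med(Q) = a·Med(W) + b = 3·43 + 15 = 144.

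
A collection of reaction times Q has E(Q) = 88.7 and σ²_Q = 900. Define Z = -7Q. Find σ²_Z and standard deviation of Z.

Z = -7Q is linear with a = -7, b = 0.
σ²_Z = a²·σ²_Q = (-7)²·900 = 44100.
standard deviation of Q = √900 = 30.
standard deviation of Z = |a|·standard deviation of Q = |-7|·30 = 210.

σ²_Z = 44100, standard deviation of Z = 210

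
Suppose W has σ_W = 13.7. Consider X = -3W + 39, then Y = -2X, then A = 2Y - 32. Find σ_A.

σ_A = 164.4

σ_X = |-3|·13.7 = 41.1.
σ_Y = |-2|·41.1 = 82.2.
σ_A = |2|·82.2 = 164.4.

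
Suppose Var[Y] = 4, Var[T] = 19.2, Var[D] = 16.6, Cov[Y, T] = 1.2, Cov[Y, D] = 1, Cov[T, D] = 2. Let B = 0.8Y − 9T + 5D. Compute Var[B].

Var[B] = 1783.48

Var[B] = a²·Var[Y] + b²·Var[T] + c²·Var[D] + 2ab·Cov[Y, T] + 2ac·Cov[Y, D] + 2bc·Cov[T, D], with a = 0.8, b = -9, c = 5.
= 2.56 + 1555.2 + 415 + (-17.28) + 8 + (-180)
= 1783.48.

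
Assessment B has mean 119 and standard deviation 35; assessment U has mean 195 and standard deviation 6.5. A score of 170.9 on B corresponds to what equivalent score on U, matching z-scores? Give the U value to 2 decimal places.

z = (170.9 − 119)/35 ≈ 1.4829.
U = 195 + z·6.5 = 195 + (170.9 − 119)·6.5/35 ≈ 204.64.

U = 204.64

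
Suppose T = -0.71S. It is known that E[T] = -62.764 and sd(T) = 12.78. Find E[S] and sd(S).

From T = -0.71S: E[T] = a·E[S] + b, so E[S] = (E[T] − b)/a = (-62.764 − 0)/(-0.71) = 88.4.
sd(T) = |a|·sd(S), so sd(S) = 12.78/|-0.71| = 18.

E[S] = 88.4, sd(S) = 18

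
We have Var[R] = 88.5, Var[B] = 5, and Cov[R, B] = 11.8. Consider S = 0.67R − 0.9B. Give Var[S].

Var[S] = 29.54685

Var[S] = a²·Var[R] + b²·Var[B] + 2ab·Cov[R, B] with a = 0.67, b = -0.9.
= 0.67²·88.5 + (-0.9)²·5 + 2·0.67·(-0.9)·11.8
= 39.72765 + 4.05 + (-14.2308) = 29.54685.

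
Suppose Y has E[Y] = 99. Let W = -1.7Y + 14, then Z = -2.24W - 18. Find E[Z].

E[Z] = 327.632

E[W] = (-1.7)·99 + 14 = -154.3.
E[Z] = (-2.24)·(-154.3) + (-18) = 327.632.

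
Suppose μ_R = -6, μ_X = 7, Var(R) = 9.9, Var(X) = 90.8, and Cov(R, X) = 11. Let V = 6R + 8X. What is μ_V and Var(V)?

μ_V = 20, Var(V) = 7223.6

μ_V = 6·μ_R + 8·μ_X = 6·(-6) + 8·7 = 20.
Var(V) = a²·Var(R) + b²·Var(X) + 2ab·Cov(R, X) with a = 6, b = 8.
= 6²·9.9 + 8²·90.8 + 2·6·8·11
= 356.4 + 5811.2 + 1056 = 7223.6.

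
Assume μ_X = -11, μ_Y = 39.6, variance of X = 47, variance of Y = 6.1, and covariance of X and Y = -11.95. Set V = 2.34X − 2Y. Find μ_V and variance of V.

μ_V = -104.94, variance of V = 393.6052

μ_V = 2.34·μ_X + (-2)·μ_Y = 2.34·(-11) + (-2)·39.6 = -104.94.
variance of V = a²·variance of X + b²·variance of Y + 2ab·covariance of X and Y with a = 2.34, b = -2.
= 2.34²·47 + (-2)²·6.1 + 2·2.34·(-2)·(-11.95)
= 257.3532 + 24.4 + 111.852 = 393.6052.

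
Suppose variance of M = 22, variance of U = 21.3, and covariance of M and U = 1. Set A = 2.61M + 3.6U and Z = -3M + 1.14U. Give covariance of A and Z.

By bilinearity, covariance of A and Z = ac·variance of M + bd·variance of U + (ad+bc)·covariance of M and U, with a=2.61, b=3.6, c=-3, d=1.14.
ac·variance of M = 2.61·(-3)·22 = -172.26
bd·variance of U = 3.6·1.14·21.3 = 87.4152
(ad+bc)·covariance of M and U = (-7.8246)·1 = -7.8246
covariance of A and Z = -172.26 + 87.4152 + (-7.8246) = -92.6694.

covariance of A and Z = -92.6694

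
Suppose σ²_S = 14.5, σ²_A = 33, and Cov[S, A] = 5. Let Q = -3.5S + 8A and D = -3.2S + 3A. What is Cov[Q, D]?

Cov[Q, D] = 773.9

By bilinearity, Cov[Q, D] = ac·σ²_S + bd·σ²_A + (ad+bc)·Cov[S, A], with a=-3.5, b=8, c=-3.2, d=3.
ac·σ²_S = (-3.5)·(-3.2)·14.5 = 162.4
bd·σ²_A = 8·3·33 = 792
(ad+bc)·Cov[S, A] = (-36.1)·5 = -180.5
Cov[Q, D] = 162.4 + 792 + (-180.5) = 773.9.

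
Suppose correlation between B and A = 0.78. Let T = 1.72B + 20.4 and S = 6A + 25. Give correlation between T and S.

Linear rescalings preserve correlation up to sign; here the slopes 1.72 and 6 have the same sign, so correlation between T and S = correlation between B and A = 0.78.

correlation between T and S = 0.78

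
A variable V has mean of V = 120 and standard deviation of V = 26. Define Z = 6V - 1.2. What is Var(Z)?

Z = 6V - 1.2 is linear with a = 6, b = -1.2.
Var(V) = 26² = 676.
Var(Z) = a²·Var(V) = 6²·676 = 24336 (the additive constant -1.2 does not affect variance).

Var(Z) = 24336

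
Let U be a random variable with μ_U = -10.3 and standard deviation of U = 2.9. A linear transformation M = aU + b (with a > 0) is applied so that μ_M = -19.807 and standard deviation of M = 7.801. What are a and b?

a = 2.69, b = 7.9

standard deviation of M = a·standard deviation of U (a > 0), so a = 7.801/2.9 = 2.69.
μ_M = a·μ_U + b, so b = -19.807 − 2.69·(-10.3) = 7.9.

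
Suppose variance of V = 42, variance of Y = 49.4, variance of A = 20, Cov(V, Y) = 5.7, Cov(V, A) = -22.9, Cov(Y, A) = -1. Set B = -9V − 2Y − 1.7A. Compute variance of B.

variance of B = a²·variance of V + b²·variance of Y + c²·variance of A + 2ab·Cov(V, Y) + 2ac·Cov(V, A) + 2bc·Cov(Y, A), with a = -9, b = -2, c = -1.7.
= 3402 + 197.6 + 57.8 + 205.2 + (-700.74) + (-6.8)
= 3155.06.

variance of B = 3155.06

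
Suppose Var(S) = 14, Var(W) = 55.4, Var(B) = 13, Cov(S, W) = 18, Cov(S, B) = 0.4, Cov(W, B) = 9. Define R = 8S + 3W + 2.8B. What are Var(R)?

Var(R) = a²·Var(S) + b²·Var(W) + c²·Var(B) + 2ab·Cov(S, W) + 2ac·Cov(S, B) + 2bc·Cov(W, B), with a = 8, b = 3, c = 2.8.
= 896 + 498.6 + 101.92 + 864 + 17.92 + 151.2
= 2529.64.

Var(R) = 2529.64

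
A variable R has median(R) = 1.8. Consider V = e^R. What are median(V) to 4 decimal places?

median(V) = 6.0496

e^R is monotone on this domain, so median(V) = exp(1.8) ≈ 6.0496.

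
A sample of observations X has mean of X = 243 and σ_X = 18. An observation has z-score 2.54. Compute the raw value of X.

X = 288.72

X = mean of X + z·σ_X = 243 + 2.54·18 = 288.72.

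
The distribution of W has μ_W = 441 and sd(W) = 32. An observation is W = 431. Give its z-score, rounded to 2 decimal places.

z = -0.31

z = (W − μ_W) / sd(W) = (431 − 441) / 32 ≈ -0.31.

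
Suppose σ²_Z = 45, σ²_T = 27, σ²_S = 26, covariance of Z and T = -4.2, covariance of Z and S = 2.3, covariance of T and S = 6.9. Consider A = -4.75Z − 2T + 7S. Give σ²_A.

σ²_A = 1971.3625

σ²_A = a²·σ²_Z + b²·σ²_T + c²·σ²_S + 2ab·covariance of Z and T + 2ac·covariance of Z and S + 2bc·covariance of T and S, with a = -4.75, b = -2, c = 7.
= 1015.3125 + 108 + 1274 + (-79.8) + (-152.95) + (-193.2)
= 1971.3625.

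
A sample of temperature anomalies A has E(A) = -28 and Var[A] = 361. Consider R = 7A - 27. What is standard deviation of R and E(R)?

R = 7A - 27 is linear with a = 7, b = -27.
standard deviation of A = √361 = 19.
standard deviation of R = |a|·standard deviation of A = |7|·19 = 133.
E(R) = a·E(A) + b = 7·(-28) + (-27) = -223.

standard deviation of R = 133, E(R) = -223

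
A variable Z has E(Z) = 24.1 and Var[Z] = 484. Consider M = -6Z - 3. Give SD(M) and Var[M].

SD(M) = 132, Var[M] = 17424

M = -6Z - 3 is linear with a = -6, b = -3.
SD(Z) = √484 = 22.
SD(M) = |a|·SD(Z) = |-6|·22 = 132.
Var[M] = a²·Var[Z] = (-6)²·484 = 17424 (the additive constant -3 does not affect variance).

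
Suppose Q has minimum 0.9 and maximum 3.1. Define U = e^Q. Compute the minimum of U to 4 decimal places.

min(U) = 2.4596

e^Q is increasing on this domain, so min(U) comes from min(Q) = 0.9: min(U) = exp(0.9) ≈ 2.4596.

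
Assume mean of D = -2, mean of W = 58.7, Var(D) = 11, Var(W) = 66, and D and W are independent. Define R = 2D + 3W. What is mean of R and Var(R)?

mean of R = 2·mean of D + 3·mean of W = 2·(-2) + 3·58.7 = 172.1.
Var(R) = a²·Var(D) + b²·Var(W) + 2ab·Cov[D, W] with a = 2, b = 3.
Independence gives Cov[D, W] = 0.
= 2²·11 + 3²·66 + 2·2·3·0
= 44 + 594 + 0 = 638.

mean of R = 172.1, Var(R) = 638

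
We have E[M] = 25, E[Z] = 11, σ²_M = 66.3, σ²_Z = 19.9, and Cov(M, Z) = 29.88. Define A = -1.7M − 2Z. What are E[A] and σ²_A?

E[A] = (-1.7)·E[M] + (-2)·E[Z] = (-1.7)·25 + (-2)·11 = -64.5.
σ²_A = a²·σ²_M + b²·σ²_Z + 2ab·Cov(M, Z) with a = -1.7, b = -2.
= (-1.7)²·66.3 + (-2)²·19.9 + 2·(-1.7)·(-2)·29.88
= 191.607 + 79.6 + 203.184 = 474.391.

E[A] = -64.5, σ²_A = 474.391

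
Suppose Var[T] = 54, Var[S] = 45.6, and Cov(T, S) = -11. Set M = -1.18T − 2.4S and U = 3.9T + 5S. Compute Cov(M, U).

Cov(M, U) = -627.848

By bilinearity, Cov(M, U) = ac·Var[T] + bd·Var[S] + (ad+bc)·Cov(T, S), with a=-1.18, b=-2.4, c=3.9, d=5.
ac·Var[T] = (-1.18)·3.9·54 = -248.508
bd·Var[S] = (-2.4)·5·45.6 = -547.2
(ad+bc)·Cov(T, S) = (-15.26)·(-11) = 167.86
Cov(M, U) = -248.508 + (-547.2) + 167.86 = -627.848.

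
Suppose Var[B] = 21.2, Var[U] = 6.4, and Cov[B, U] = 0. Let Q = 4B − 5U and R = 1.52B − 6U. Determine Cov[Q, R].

Cov[Q, R] = 320.896

By bilinearity, Cov[Q, R] = ac·Var[B] + bd·Var[U] + (ad+bc)·Cov[B, U], with a=4, b=-5, c=1.52, d=-6.
ac·Var[B] = 4·1.52·21.2 = 128.896
bd·Var[U] = (-5)·(-6)·6.4 = 192
(ad+bc)·Cov[B, U] = (-31.6)·0 = 0
Cov[Q, R] = 128.896 + 192 + 0 = 320.896.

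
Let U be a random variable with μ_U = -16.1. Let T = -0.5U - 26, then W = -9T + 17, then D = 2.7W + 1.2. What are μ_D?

μ_D = 483.285

μ_T = (-0.5)·(-16.1) + (-26) = -17.95.
μ_W = (-9)·(-17.95) + 17 = 178.55.
μ_D = 2.7·178.55 + 1.2 = 483.285.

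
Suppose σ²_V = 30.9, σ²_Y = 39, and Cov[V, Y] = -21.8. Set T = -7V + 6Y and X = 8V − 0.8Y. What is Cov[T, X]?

By bilinearity, Cov[T, X] = ac·σ²_V + bd·σ²_Y + (ad+bc)·Cov[V, Y], with a=-7, b=6, c=8, d=-0.8.
ac·σ²_V = (-7)·8·30.9 = -1730.4
bd·σ²_Y = 6·(-0.8)·39 = -187.2
(ad+bc)·Cov[V, Y] = (53.6)·(-21.8) = -1168.48
Cov[T, X] = -1730.4 + (-187.2) + (-1168.48) = -3086.08.

Cov[T, X] = -3086.08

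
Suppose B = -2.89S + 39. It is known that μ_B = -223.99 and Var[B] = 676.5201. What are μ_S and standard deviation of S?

From B = -2.89S + 39: μ_B = a·μ_S + b, so μ_S = (μ_B − b)/a = (-223.99 − 39)/(-2.89) = 91.
standard deviation of B = √676.5201 = 26.01.
standard deviation of B = |a|·standard deviation of S, so standard deviation of S = 26.01/|-2.89| = 9.

μ_S = 91, standard deviation of S = 9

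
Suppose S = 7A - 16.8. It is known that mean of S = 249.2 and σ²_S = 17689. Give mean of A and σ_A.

From S = 7A - 16.8: mean of S = a·mean of A + b, so mean of A = (mean of S − b)/a = (249.2 − (-16.8))/7 = 38.
σ_S = √17689 = 133.
σ_S = |a|·σ_A, so σ_A = 133/|7| = 19.

mean of A = 38, σ_A = 19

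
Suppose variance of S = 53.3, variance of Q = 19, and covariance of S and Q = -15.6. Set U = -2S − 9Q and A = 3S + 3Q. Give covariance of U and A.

covariance of U and A = -318

By bilinearity, covariance of U and A = ac·variance of S + bd·variance of Q + (ad+bc)·covariance of S and Q, with a=-2, b=-9, c=3, d=3.
ac·variance of S = (-2)·3·53.3 = -319.8
bd·variance of Q = (-9)·3·19 = -513
(ad+bc)·covariance of S and Q = (-33)·(-15.6) = 514.8
covariance of U and A = -319.8 + (-513) + 514.8 = -318.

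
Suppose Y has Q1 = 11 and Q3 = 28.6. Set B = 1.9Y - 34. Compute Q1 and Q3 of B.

Q1(B) = -13.1, Q3(B) = 20.34

a = 1.9 > 0: Q1(B) = a·Q1(Y)+b = -13.1, Q3(B) = a·Q3(Y)+b = 20.34.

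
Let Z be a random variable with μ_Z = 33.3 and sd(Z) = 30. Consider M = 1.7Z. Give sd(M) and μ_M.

sd(M) = 51, μ_M = 56.61

M = 1.7Z is linear with a = 1.7, b = 0.
sd(M) = |a|·sd(Z) = |1.7|·30 = 51.
μ_M = a·μ_Z + b = 1.7·33.3 = 56.61.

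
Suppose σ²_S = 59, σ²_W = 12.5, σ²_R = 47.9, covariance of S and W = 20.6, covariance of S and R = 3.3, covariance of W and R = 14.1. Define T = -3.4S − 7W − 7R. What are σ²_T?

σ²_T = a²·σ²_S + b²·σ²_W + c²·σ²_R + 2ab·covariance of S and W + 2ac·covariance of S and R + 2bc·covariance of W and R, with a = -3.4, b = -7, c = -7.
= 682.04 + 612.5 + 2347.1 + 980.56 + 157.08 + 1381.8
= 6161.08.

σ²_T = 6161.08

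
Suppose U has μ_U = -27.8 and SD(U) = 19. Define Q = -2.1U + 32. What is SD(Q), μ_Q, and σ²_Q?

SD(Q) = 39.9, μ_Q = 90.38, σ²_Q = 1592.01

Q = -2.1U + 32 is linear with a = -2.1, b = 32.
SD(Q) = |a|·SD(U) = |-2.1|·19 = 39.9.
μ_Q = a·μ_U + b = (-2.1)·(-27.8) + 32 = 90.38.
σ²_U = 19² = 361.
σ²_Q = a²·σ²_U = (-2.1)²·361 = 1592.01 (the additive constant 32 does not affect variance).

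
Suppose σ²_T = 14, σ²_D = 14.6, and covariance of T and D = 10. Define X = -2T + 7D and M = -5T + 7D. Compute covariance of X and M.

covariance of X and M = 365.4

By bilinearity, covariance of X and M = ac·σ²_T + bd·σ²_D + (ad+bc)·covariance of T and D, with a=-2, b=7, c=-5, d=7.
ac·σ²_T = (-2)·(-5)·14 = 140
bd·σ²_D = 7·7·14.6 = 715.4
(ad+bc)·covariance of T and D = (-49)·10 = -490
covariance of X and M = 140 + 715.4 + (-490) = 365.4.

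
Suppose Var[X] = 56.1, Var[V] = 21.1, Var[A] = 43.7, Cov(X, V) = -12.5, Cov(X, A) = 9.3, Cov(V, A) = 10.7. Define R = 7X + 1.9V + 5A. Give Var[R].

Var[R] = 4439.371

Var[R] = a²·Var[X] + b²·Var[V] + c²·Var[A] + 2ab·Cov(X, V) + 2ac·Cov(X, A) + 2bc·Cov(V, A), with a = 7, b = 1.9, c = 5.
= 2748.9 + 76.171 + 1092.5 + (-332.5) + 651 + 203.3
= 4439.371.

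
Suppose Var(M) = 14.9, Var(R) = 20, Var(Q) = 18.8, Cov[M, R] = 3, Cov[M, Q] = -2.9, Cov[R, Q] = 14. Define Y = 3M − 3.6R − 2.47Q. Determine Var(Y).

Var(Y) = a²·Var(M) + b²·Var(R) + c²·Var(Q) + 2ab·Cov[M, R] + 2ac·Cov[M, Q] + 2bc·Cov[R, Q], with a = 3, b = -3.6, c = -2.47.
= 134.1 + 259.2 + 114.69692 + (-64.8) + 42.978 + 248.976
= 735.15092.

Var(Y) = 735.15092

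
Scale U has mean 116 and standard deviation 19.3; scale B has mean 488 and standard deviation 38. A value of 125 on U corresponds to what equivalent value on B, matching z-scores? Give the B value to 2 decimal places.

z = (125 − 116)/19.3 ≈ 0.4663.
B = 488 + z·38 = 488 + (125 − 116)·38/19.3 ≈ 505.72.

B = 505.72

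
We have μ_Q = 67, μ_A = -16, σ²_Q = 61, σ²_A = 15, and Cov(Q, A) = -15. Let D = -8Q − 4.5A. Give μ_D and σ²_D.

μ_D = -464, σ²_D = 3127.75

μ_D = (-8)·μ_Q + (-4.5)·μ_A = (-8)·67 + (-4.5)·(-16) = -464.
σ²_D = a²·σ²_Q + b²·σ²_A + 2ab·Cov(Q, A) with a = -8, b = -4.5.
= (-8)²·61 + (-4.5)²·15 + 2·(-8)·(-4.5)·(-15)
= 3904 + 303.75 + (-1080) = 3127.75.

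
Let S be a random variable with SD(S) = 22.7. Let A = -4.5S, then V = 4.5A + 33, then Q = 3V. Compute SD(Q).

SD(A) = |-4.5|·22.7 = 102.15.
SD(V) = |4.5|·102.15 = 459.675.
SD(Q) = |3|·459.675 = 1379.025.

SD(Q) = 1379.025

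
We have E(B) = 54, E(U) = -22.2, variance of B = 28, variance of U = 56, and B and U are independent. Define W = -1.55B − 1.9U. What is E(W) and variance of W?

E(W) = (-1.55)·E(B) + (-1.9)·E(U) = (-1.55)·54 + (-1.9)·(-22.2) = -41.52.
variance of W = a²·variance of B + b²·variance of U + 2ab·Cov(B, U) with a = -1.55, b = -1.9.
Independence gives Cov(B, U) = 0.
= (-1.55)²·28 + (-1.9)²·56 + 2·(-1.55)·(-1.9)·0
= 67.27 + 202.16 + 0 = 269.43.

E(W) = -41.52, variance of W = 269.43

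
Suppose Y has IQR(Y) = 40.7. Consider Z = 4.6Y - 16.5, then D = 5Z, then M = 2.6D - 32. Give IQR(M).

IQR(Z) = |4.6|·40.7 = 187.22.
IQR(D) = |5|·187.22 = 936.1.
IQR(M) = |2.6|·936.1 = 2433.86.

IQR(M) = 2433.86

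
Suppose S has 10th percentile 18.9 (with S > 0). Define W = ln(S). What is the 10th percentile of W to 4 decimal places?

10th percentile of W = 2.9392

ln(S) is increasing, so P_{10}(W) = g(P_{10}(S)) ≈ 2.9392.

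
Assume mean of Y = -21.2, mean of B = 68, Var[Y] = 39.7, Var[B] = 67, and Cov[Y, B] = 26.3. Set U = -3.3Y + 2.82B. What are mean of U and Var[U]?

mean of U = (-3.3)·mean of Y + 2.82·mean of B = (-3.3)·(-21.2) + 2.82·68 = 261.72.
Var[U] = a²·Var[Y] + b²·Var[B] + 2ab·Cov[Y, B] with a = -3.3, b = 2.82.
= (-3.3)²·39.7 + 2.82²·67 + 2·(-3.3)·2.82·26.3
= 432.333 + 532.8108 + (-489.4956) = 475.6482.

mean of U = 261.72, Var[U] = 475.6482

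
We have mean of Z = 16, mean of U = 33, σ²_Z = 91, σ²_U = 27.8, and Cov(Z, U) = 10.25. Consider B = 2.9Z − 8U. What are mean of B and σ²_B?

mean of B = -217.6, σ²_B = 2068.91

mean of B = 2.9·mean of Z + (-8)·mean of U = 2.9·16 + (-8)·33 = -217.6.
σ²_B = a²·σ²_Z + b²·σ²_U + 2ab·Cov(Z, U) with a = 2.9, b = -8.
= 2.9²·91 + (-8)²·27.8 + 2·2.9·(-8)·10.25
= 765.31 + 1779.2 + (-475.6) = 2068.91.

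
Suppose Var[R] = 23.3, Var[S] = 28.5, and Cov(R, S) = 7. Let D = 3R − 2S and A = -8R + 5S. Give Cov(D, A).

By bilinearity, Cov(D, A) = ac·Var[R] + bd·Var[S] + (ad+bc)·Cov(R, S), with a=3, b=-2, c=-8, d=5.
ac·Var[R] = 3·(-8)·23.3 = -559.2
bd·Var[S] = (-2)·5·28.5 = -285
(ad+bc)·Cov(R, S) = (31)·7 = 217
Cov(D, A) = -559.2 + (-285) + 217 = -627.2.

Cov(D, A) = -627.2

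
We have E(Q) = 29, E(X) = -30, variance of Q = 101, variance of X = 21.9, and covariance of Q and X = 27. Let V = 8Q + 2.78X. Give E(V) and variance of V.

E(V) = 8·E(Q) + 2.78·E(X) = 8·29 + 2.78·(-30) = 148.6.
variance of V = a²·variance of Q + b²·variance of X + 2ab·covariance of Q and X with a = 8, b = 2.78.
= 8²·101 + 2.78²·21.9 + 2·8·2.78·27
= 6464 + 169.25196 + 1200.96 = 7834.21196.

E(V) = 148.6, variance of V = 7834.21196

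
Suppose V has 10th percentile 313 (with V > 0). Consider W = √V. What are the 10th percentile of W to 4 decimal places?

10th percentile of W = 17.6918

√V is increasing, so P_{10}(W) = g(P_{10}(V)) ≈ 17.6918.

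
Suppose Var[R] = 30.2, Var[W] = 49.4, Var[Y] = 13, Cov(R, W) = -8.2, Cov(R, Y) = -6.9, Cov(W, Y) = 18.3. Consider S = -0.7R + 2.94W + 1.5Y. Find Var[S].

Var[S] = a²·Var[R] + b²·Var[W] + c²·Var[Y] + 2ab·Cov(R, W) + 2ac·Cov(R, Y) + 2bc·Cov(W, Y), with a = -0.7, b = 2.94, c = 1.5.
= 14.798 + 426.99384 + 29.25 + 33.7512 + 14.49 + 161.406
= 680.68904.

Var[S] = 680.68904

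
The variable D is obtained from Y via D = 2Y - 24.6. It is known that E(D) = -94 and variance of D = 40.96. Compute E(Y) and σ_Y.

E(Y) = -34.7, σ_Y = 3.2

From D = 2Y - 24.6: E(D) = a·E(Y) + b, so E(Y) = (E(D) − b)/a = (-94 − (-24.6))/2 = -34.7.
σ_D = √40.96 = 6.4.
σ_D = |a|·σ_Y, so σ_Y = 6.4/|2| = 3.2.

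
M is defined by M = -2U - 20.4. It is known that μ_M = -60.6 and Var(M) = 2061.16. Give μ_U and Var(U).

μ_U = 20.1, Var(U) = 515.29

From M = -2U - 20.4: μ_M = a·μ_U + b, so μ_U = (μ_M − b)/a = (-60.6 − (-20.4))/(-2) = 20.1.
Var(M) = a²·Var(U), so Var(U) = 2061.16/(-2)² = 515.29.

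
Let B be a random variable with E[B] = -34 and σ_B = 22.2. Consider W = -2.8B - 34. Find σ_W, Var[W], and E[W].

σ_W = 62.16, Var[W] = 3863.8656, E[W] = 61.2

W = -2.8B - 34 is linear with a = -2.8, b = -34.
σ_W = |a|·σ_B = |-2.8|·22.2 = 62.16.
Var[B] = 22.2² = 492.84.
Var[W] = a²·Var[B] = (-2.8)²·492.84 = 3863.8656 (the additive constant -34 does not affect variance).
E[W] = a·E[B] + b = (-2.8)·(-34) + (-34) = 61.2.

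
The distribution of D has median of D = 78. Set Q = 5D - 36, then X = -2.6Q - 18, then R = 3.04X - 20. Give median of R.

median of R = -2872.736

median of Q = 5·78 + (-36) = 354.
median of X = (-2.6)·354 + (-18) = -938.4.
median of R = 3.04·(-938.4) + (-20) = -2872.736.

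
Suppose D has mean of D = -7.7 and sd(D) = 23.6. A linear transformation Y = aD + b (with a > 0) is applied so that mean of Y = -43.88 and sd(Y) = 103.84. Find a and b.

a = 4.4, b = -10

sd(Y) = a·sd(D) (a > 0), so a = 103.84/23.6 = 4.4.
mean of Y = a·mean of D + b, so b = -43.88 − 4.4·(-7.7) = -10.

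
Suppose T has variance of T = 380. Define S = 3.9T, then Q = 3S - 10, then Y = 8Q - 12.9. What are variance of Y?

variance of Y = 3329164.8

variance of S = 3.9²·380 = 5779.8.
variance of Q = 3²·5779.8 = 52018.2.
variance of Y = 8²·52018.2 = 3329164.8.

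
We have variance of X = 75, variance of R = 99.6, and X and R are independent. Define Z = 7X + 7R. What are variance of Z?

variance of Z = 8555.4

variance of Z = a²·variance of X + b²·variance of R + 2ab·Cov[X, R] with a = 7, b = 7.
Independence gives Cov[X, R] = 0.
= 7²·75 + 7²·99.6 + 2·7·7·0
= 3675 + 4880.4 + 0 = 8555.4.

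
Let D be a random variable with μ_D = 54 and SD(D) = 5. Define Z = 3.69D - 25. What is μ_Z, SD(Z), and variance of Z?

μ_Z = 174.26, SD(Z) = 18.45, variance of Z = 340.4025

Z = 3.69D - 25 is linear with a = 3.69, b = -25.
μ_Z = a·μ_D + b = 3.69·54 + (-25) = 174.26.
SD(Z) = |a|·SD(D) = |3.69|·5 = 18.45.
variance of D = 5² = 25.
variance of Z = a²·variance of D = 3.69²·25 = 340.4025 (the additive constant -25 does not affect variance).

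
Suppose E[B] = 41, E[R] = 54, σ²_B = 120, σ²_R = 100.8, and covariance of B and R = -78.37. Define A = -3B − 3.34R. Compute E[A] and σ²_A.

E[A] = (-3)·E[B] + (-3.34)·E[R] = (-3)·41 + (-3.34)·54 = -303.36.
σ²_A = a²·σ²_B + b²·σ²_R + 2ab·covariance of B and R with a = -3, b = -3.34.
= (-3)²·120 + (-3.34)²·100.8 + 2·(-3)·(-3.34)·(-78.37)
= 1080 + 1124.48448 + (-1570.5348) = 633.94968.

E[A] = -303.36, σ²_A = 633.94968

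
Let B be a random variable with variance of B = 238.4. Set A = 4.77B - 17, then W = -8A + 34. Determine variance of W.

variance of A = 4.77²·238.4 = 5424.29136.
variance of W = (-8)²·5424.29136 = 347154.64704.

variance of W = 347154.64704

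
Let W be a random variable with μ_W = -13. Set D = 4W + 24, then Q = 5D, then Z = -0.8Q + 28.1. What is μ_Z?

μ_Z = 140.1

μ_D = 4·(-13) + 24 = -28.
μ_Q = 5·(-28) = -140.
μ_Z = (-0.8)·(-140) + 28.1 = 140.1.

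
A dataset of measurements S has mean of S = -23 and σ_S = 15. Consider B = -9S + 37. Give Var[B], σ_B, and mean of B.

B = -9S + 37 is linear with a = -9, b = 37.
Var[S] = 15² = 225.
Var[B] = a²·Var[S] = (-9)²·225 = 18225 (the additive constant 37 does not affect variance).
σ_B = |a|·σ_S = |-9|·15 = 135.
mean of B = a·mean of S + b = (-9)·(-23) + 37 = 244.

Var[B] = 18225, σ_B = 135, mean of B = 244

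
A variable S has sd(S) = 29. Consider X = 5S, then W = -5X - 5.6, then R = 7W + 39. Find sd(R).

sd(X) = |5|·29 = 145.
sd(W) = |-5|·145 = 725.
sd(R) = |7|·725 = 5075.

sd(R) = 5075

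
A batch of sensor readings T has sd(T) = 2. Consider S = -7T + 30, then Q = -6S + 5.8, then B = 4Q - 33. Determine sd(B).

sd(S) = |-7|·2 = 14.
sd(Q) = |-6|·14 = 84.
sd(B) = |4|·84 = 336.

sd(B) = 336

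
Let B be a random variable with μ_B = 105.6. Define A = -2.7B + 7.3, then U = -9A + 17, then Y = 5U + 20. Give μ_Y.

μ_Y = 12606.9

μ_A = (-2.7)·105.6 + 7.3 = -277.82.
μ_U = (-9)·(-277.82) + 17 = 2517.38.
μ_Y = 5·2517.38 + 20 = 12606.9.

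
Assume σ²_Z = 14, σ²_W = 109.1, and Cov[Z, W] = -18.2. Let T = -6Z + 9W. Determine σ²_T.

σ²_T = a²·σ²_Z + b²·σ²_W + 2ab·Cov[Z, W] with a = -6, b = 9.
= (-6)²·14 + 9²·109.1 + 2·(-6)·9·(-18.2)
= 504 + 8837.1 + 1965.6 = 11306.7.

σ²_T = 11306.7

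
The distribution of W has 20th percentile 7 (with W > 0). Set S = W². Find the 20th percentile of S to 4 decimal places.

W² is increasing, so P_{20}(S) = g(P_{20}(W)) = 49.

20th percentile of S = 49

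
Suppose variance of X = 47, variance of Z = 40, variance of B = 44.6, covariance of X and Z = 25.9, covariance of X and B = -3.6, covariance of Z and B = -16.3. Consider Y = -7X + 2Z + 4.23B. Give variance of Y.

variance of Y = a²·variance of X + b²·variance of Z + c²·variance of B + 2ab·covariance of X and Z + 2ac·covariance of X and B + 2bc·covariance of Z and B, with a = -7, b = 2, c = 4.23.
= 2303 + 160 + 798.02334 + (-725.2) + 213.192 + (-275.796)
= 2473.21934.

variance of Y = 2473.21934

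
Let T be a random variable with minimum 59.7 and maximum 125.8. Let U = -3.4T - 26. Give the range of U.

Range(U) = 224.74

Range of T = 125.8 − 59.7 = 66.1.
Range(U) = |a|·Range(T) = |-3.4|·66.1 = 224.74.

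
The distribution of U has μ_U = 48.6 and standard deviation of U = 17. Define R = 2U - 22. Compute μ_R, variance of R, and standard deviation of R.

μ_R = 75.2, variance of R = 1156, standard deviation of R = 34

R = 2U - 22 is linear with a = 2, b = -22.
μ_R = a·μ_U + b = 2·48.6 + (-22) = 75.2.
variance of U = 17² = 289.
variance of R = a²·variance of U = 2²·289 = 1156 (the additive constant -22 does not affect variance).
standard deviation of R = |a|·standard deviation of U = |2|·17 = 34.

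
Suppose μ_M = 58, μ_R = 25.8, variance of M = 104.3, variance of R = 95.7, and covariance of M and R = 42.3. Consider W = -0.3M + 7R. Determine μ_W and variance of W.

μ_W = 163.2, variance of W = 4521.027

μ_W = (-0.3)·μ_M + 7·μ_R = (-0.3)·58 + 7·25.8 = 163.2.
variance of W = a²·variance of M + b²·variance of R + 2ab·covariance of M and R with a = -0.3, b = 7.
= (-0.3)²·104.3 + 7²·95.7 + 2·(-0.3)·7·42.3
= 9.387 + 4689.3 + (-177.66) = 4521.027.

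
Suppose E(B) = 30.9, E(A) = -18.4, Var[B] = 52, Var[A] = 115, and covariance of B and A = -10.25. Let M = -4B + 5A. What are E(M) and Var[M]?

E(M) = -215.6, Var[M] = 4117

E(M) = (-4)·E(B) + 5·E(A) = (-4)·30.9 + 5·(-18.4) = -215.6.
Var[M] = a²·Var[B] + b²·Var[A] + 2ab·covariance of B and A with a = -4, b = 5.
= (-4)²·52 + 5²·115 + 2·(-4)·5·(-10.25)
= 832 + 2875 + 410 = 4117.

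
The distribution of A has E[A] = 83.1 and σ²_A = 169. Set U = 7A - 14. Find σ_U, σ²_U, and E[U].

U = 7A - 14 is linear with a = 7, b = -14.
σ_A = √169 = 13.
σ_U = |a|·σ_A = |7|·13 = 91.
σ²_U = a²·σ²_A = 7²·169 = 8281 (the additive constant -14 does not affect variance).
E[U] = a·E[A] + b = 7·83.1 + (-14) = 567.7.

σ_U = 91, σ²_U = 8281, E[U] = 567.7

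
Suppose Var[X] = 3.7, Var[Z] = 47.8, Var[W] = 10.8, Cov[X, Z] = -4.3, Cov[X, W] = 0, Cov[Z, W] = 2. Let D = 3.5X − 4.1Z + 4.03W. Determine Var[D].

Var[D] = 1081.56272

Var[D] = a²·Var[X] + b²·Var[Z] + c²·Var[W] + 2ab·Cov[X, Z] + 2ac·Cov[X, W] + 2bc·Cov[Z, W], with a = 3.5, b = -4.1, c = 4.03.
= 45.325 + 803.518 + 175.40172 + 123.41 + 0 + (-66.092)
= 1081.56272.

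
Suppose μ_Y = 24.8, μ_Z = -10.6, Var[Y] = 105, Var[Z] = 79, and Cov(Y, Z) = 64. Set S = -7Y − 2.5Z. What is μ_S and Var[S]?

μ_S = (-7)·μ_Y + (-2.5)·μ_Z = (-7)·24.8 + (-2.5)·(-10.6) = -147.1.
Var[S] = a²·Var[Y] + b²·Var[Z] + 2ab·Cov(Y, Z) with a = -7, b = -2.5.
= (-7)²·105 + (-2.5)²·79 + 2·(-7)·(-2.5)·64
= 5145 + 493.75 + 2240 = 7878.75.

μ_S = -147.1, Var[S] = 7878.75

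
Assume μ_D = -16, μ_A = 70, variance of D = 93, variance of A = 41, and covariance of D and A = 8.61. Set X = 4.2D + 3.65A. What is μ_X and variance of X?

μ_X = 188.3, variance of X = 2450.7251

μ_X = 4.2·μ_D + 3.65·μ_A = 4.2·(-16) + 3.65·70 = 188.3.
variance of X = a²·variance of D + b²·variance of A + 2ab·covariance of D and A with a = 4.2, b = 3.65.
= 4.2²·93 + 3.65²·41 + 2·4.2·3.65·8.61
= 1640.52 + 546.2225 + 263.9826 = 2450.7251.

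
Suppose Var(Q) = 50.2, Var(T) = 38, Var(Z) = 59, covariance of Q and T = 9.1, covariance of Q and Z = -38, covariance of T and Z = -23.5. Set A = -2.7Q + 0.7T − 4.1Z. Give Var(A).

Var(A) = 635.54

Var(A) = a²·Var(Q) + b²·Var(T) + c²·Var(Z) + 2ab·covariance of Q and T + 2ac·covariance of Q and Z + 2bc·covariance of T and Z, with a = -2.7, b = 0.7, c = -4.1.
= 365.958 + 18.62 + 991.79 + (-34.398) + (-841.32) + 134.89
= 635.54.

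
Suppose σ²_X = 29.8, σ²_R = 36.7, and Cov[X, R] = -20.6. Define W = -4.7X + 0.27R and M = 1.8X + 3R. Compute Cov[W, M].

By bilinearity, Cov[W, M] = ac·σ²_X + bd·σ²_R + (ad+bc)·Cov[X, R], with a=-4.7, b=0.27, c=1.8, d=3.
ac·σ²_X = (-4.7)·1.8·29.8 = -252.108
bd·σ²_R = 0.27·3·36.7 = 29.727
(ad+bc)·Cov[X, R] = (-13.614)·(-20.6) = 280.4484
Cov[W, M] = -252.108 + 29.727 + 280.4484 = 58.0674.

Cov[W, M] = 58.0674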